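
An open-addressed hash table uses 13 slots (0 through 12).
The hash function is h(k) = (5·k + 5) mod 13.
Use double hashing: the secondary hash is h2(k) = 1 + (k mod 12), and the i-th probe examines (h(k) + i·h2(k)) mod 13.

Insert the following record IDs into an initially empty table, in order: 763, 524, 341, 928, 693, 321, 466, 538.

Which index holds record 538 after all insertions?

2

763: h=11 -> slot 11
524: h=12 -> slot 12
341: h=7 -> slot 7
928: h=4 -> slot 4
693: h=12, h2=10, probe 12,9 -> slot 9
321: h=11, h2=10, probe 11,8 -> slot 8
466: h=8, h2=11, probe 8,6 -> slot 6
538: h=4, h2=11, probe 4,2 -> slot 2
Table: [., ., 538, ., 928, ., 466, 341, 321, 693, ., 763, 524]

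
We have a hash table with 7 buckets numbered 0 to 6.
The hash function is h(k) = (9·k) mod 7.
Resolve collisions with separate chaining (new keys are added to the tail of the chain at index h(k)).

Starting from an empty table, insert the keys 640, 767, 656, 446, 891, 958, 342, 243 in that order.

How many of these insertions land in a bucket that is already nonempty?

640 -> bucket 6
767 -> bucket 1
656 -> bucket 3
446 -> bucket 3 (collision)
891 -> bucket 4
958 -> bucket 5
342 -> bucket 5 (collision)
243 -> bucket 3 (collision)
Final buckets:
0: .
1: 767
2: .
3: 656 -> 446 -> 243
4: 891
5: 958 -> 342
6: 640

3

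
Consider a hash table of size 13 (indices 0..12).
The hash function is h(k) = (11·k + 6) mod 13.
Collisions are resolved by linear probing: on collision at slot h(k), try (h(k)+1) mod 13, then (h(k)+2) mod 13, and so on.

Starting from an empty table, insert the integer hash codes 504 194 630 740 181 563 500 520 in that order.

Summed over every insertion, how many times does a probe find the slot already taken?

504: h=12 → slot 12
194: h=8 → slot 8
630: h=7 → slot 7
740: h=8, probe 8,9 → slot 9
181: h=8, probe 8,9,10 → slot 10
563: h=11 → slot 11
500: h=7, probe 7,8,9,10,11,12,0 → slot 0
520: h=6 → slot 6
Table: [500, ., ., ., ., ., 520, 630, 194, 740, 181, 563, 504]

9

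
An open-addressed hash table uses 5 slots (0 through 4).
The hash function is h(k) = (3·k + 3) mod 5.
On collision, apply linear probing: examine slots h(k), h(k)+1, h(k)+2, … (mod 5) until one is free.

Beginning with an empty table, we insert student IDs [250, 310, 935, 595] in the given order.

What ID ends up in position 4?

310

250 hashes to 3; slot 3 is free → place at 3.
310 hashes to 3; 3 taken → place at 4.
935 hashes to 3; 3,4 taken → place at 0.
595 hashes to 3; 3,4,0 taken → place at 1.
Table: [935, 595, ., 250, 310]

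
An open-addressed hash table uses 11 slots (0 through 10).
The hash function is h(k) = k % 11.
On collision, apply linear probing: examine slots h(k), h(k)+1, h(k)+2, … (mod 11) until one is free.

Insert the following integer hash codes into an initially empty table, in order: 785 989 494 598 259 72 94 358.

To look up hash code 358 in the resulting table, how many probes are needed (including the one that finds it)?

785 hashes to 4; slot 4 is free → place at 4.
989 hashes to 10; slot 10 is free → place at 10.
494 hashes to 10; 10 taken → place at 0.
598 hashes to 4; 4 taken → place at 5.
259 hashes to 6; slot 6 is free → place at 6.
72 hashes to 6; 6 taken → place at 7.
94 hashes to 6; 6,7 taken → place at 8.
358 hashes to 6; 6,7,8 taken → place at 9.
Table: [494, —, —, —, 785, 598, 259, 72, 94, 358, 989]
Lookup 358: h=6, probe 6,7,8,9 → found at 9.

4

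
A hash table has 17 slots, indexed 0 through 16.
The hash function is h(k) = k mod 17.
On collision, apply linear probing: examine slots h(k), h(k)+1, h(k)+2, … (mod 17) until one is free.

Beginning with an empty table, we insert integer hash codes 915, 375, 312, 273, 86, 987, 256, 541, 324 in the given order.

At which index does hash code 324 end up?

Insert 915: h=14, slot 14 empty → index 14.
Insert 375: h=1, slot 1 empty → index 1.
Insert 312: h=6, slot 6 empty → index 6.
Insert 273: h=1, slot 1 occupied → index 2.
Insert 86: h=1, slots 1,2 occupied → index 3.
Insert 987: h=1, slots 1,2,3 occupied → index 4.
Insert 256: h=1, slots 1,2,3,4 occupied → index 5.
Insert 541: h=14, slot 14 occupied → index 15.
Insert 324: h=1, slots 1,2,3,4,5,6 occupied → index 7.
Table: [., 375, 273, 86, 987, 256, 312, 324, ., ., ., ., ., ., 915, 541, .]

7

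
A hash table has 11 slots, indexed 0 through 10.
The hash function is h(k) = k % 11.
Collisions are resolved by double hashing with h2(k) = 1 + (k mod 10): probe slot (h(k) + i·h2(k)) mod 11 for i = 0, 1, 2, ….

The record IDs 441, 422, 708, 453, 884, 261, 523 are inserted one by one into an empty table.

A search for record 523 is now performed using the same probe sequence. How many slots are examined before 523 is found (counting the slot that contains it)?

2

441: h=1 => slot 1
422: h=4 => slot 4
708: h=4, h2=9, probe 4,2 => slot 2
453: h=2, h2=4, probe 2,6 => slot 6
884: h=4, h2=5, probe 4,9 => slot 9
261: h=8 => slot 8
523: h=6, h2=4, probe 6,10 => slot 10
Table: [—, 441, 708, —, 422, —, 453, —, 261, 884, 523]
Lookup 523: h=6, h2=4, probe 6,10 → found at 10.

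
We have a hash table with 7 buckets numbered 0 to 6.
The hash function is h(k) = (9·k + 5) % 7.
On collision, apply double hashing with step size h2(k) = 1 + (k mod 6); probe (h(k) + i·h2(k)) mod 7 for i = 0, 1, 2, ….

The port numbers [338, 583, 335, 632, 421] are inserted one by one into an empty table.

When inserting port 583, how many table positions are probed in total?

2

Insert 338: h=2, slot 2 empty -> index 2.
Insert 583: h=2, h2=2, slot 2 occupied -> index 4.
Insert 335: h=3, slot 3 empty -> index 3.
Insert 632: h=2, h2=3, slot 2 occupied -> index 5.
Insert 421: h=0, slot 0 empty -> index 0.
Table: [421, -, 338, 335, 583, 632, -]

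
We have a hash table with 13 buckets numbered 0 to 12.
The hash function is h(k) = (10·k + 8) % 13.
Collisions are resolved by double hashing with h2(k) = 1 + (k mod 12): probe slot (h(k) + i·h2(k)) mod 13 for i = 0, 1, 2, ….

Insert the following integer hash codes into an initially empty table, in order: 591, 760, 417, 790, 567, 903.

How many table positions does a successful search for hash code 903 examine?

591 hashes to 3; slot 3 is free -> place at 3.
760 hashes to 3, h2=5; 3 taken -> place at 8.
417 hashes to 5; slot 5 is free -> place at 5.
790 hashes to 4; slot 4 is free -> place at 4.
567 hashes to 10; slot 10 is free -> place at 10.
903 hashes to 3, h2=4; 3 taken -> place at 7.
Table: [-, -, -, 591, 790, 417, -, 903, 760, -, 567, -, -]
Lookup 903: h=3, h2=4, probe 3,7 → found at 7.

2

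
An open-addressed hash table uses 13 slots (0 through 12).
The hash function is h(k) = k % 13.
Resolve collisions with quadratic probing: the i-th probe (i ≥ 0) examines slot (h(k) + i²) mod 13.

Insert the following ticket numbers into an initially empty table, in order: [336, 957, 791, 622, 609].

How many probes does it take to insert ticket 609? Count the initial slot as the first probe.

4

336: h=11 => slot 11
957: h=8 => slot 8
791: h=11, probe 11,12 => slot 12
622: h=11, probe 11,12,2 => slot 2
609: h=11, probe 11,12,2,7 => slot 7
Table: [∅, ∅, 622, ∅, ∅, ∅, ∅, 609, 957, ∅, ∅, 336, 791]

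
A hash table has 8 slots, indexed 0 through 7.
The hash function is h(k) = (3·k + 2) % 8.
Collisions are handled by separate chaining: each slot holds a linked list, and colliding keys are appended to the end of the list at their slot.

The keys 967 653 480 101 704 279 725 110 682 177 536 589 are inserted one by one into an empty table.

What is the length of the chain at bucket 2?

3

Insert 967: h=7, bucket 7 empty → new chain.
Insert 653: h=1, bucket 1 empty → new chain.
Insert 480: h=2, bucket 2 empty → new chain.
Insert 101: h=1, bucket 1 nonempty → append to chain.
Insert 704: h=2, bucket 2 nonempty → append to chain.
Insert 279: h=7, bucket 7 nonempty → append to chain.
Insert 725: h=1, bucket 1 nonempty → append to chain.
Insert 110: h=4, bucket 4 empty → new chain.
Insert 682: h=0, bucket 0 empty → new chain.
Insert 177: h=5, bucket 5 empty → new chain.
Insert 536: h=2, bucket 2 nonempty → append to chain.
Insert 589: h=1, bucket 1 nonempty → append to chain.
Final buckets:
0: 682
1: 653 -> 101 -> 725 -> 589
2: 480 -> 704 -> 536
3: —
4: 110
5: 177
6: —
7: 967 -> 279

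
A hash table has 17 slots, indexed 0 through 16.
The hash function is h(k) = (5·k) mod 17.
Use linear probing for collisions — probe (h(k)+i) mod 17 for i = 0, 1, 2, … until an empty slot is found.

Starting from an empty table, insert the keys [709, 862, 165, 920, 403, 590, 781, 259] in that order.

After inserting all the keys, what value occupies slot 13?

403

709: h=9 -> slot 9
862: h=9, probe 9,10 -> slot 10
165: h=9, probe 9,10,11 -> slot 11
920: h=10, probe 10,11,12 -> slot 12
403: h=9, probe 9,10,11,12,13 -> slot 13
590: h=9, probe 9,10,11,12,13,14 -> slot 14
781: h=12, probe 12,13,14,15 -> slot 15
259: h=3 -> slot 3
Table: [—, —, —, 259, —, —, —, —, —, 709, 862, 165, 920, 403, 590, 781, —]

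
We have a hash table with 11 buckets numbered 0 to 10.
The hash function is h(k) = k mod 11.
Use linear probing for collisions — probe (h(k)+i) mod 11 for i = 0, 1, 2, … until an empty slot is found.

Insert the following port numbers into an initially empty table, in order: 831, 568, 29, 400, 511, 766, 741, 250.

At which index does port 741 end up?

10

831: h=6 -> slot 6
568: h=7 -> slot 7
29: h=7, probe 7,8 -> slot 8
400: h=4 -> slot 4
511: h=5 -> slot 5
766: h=7, probe 7,8,9 -> slot 9
741: h=4, probe 4,5,6,7,8,9,10 -> slot 10
250: h=8, probe 8,9,10,0 -> slot 0
Table: [250, —, —, —, 400, 511, 831, 568, 29, 766, 741]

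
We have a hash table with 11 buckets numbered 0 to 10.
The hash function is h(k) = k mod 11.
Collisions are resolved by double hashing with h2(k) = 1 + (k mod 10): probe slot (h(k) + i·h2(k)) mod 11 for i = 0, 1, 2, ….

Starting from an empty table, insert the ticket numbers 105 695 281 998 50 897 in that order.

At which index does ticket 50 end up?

7

Insert 105: h=6, slot 6 empty => index 6.
Insert 695: h=2, slot 2 empty => index 2.
Insert 281: h=6, h2=2, slot 6 occupied => index 8.
Insert 998: h=8, h2=9, slots 8,6 occupied => index 4.
Insert 50: h=6, h2=1, slot 6 occupied => index 7.
Insert 897: h=6, h2=8, slot 6 occupied => index 3.
Table: [_, _, 695, 897, 998, _, 105, 50, 281, _, _]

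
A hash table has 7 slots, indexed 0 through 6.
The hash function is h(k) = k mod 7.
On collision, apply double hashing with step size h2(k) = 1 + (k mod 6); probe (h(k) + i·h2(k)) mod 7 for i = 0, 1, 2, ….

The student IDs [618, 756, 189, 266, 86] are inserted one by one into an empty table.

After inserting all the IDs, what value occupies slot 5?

618 hashes to 2; slot 2 is free => place at 2.
756 hashes to 0; slot 0 is free => place at 0.
189 hashes to 0, h2=4; 0 taken => place at 4.
266 hashes to 0, h2=3; 0 taken => place at 3.
86 hashes to 2, h2=3; 2 taken => place at 5.
Table: [756, —, 618, 266, 189, 86, —]

86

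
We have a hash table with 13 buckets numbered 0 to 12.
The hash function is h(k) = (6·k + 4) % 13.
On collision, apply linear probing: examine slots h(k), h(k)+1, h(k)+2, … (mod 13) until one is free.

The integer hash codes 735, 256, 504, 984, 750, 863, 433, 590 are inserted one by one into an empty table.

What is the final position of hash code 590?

735: h=7 → slot 7
256: h=6 → slot 6
504: h=12 → slot 12
984: h=6, probe 6,7,8 → slot 8
750: h=6, probe 6,7,8,9 → slot 9
863: h=8, probe 8,9,10 → slot 10
433: h=2 → slot 2
590: h=8, probe 8,9,10,11 → slot 11
Table: [_, _, 433, _, _, _, 256, 735, 984, 750, 863, 590, 504]

11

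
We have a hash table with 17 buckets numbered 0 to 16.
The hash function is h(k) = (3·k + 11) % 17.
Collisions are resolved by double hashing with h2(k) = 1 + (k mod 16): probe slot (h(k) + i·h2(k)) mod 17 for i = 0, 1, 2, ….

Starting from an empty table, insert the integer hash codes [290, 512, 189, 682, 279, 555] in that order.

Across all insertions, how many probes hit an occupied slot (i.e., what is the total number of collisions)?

290: h=14 => slot 14
512: h=0 => slot 0
189: h=0, h2=14, probe 0,14,11 => slot 11
682: h=0, h2=11, probe 0,11,5 => slot 5
279: h=15 => slot 15
555: h=10 => slot 10
Table: [512, ., ., ., ., 682, ., ., ., ., 555, 189, ., ., 290, 279, .]

4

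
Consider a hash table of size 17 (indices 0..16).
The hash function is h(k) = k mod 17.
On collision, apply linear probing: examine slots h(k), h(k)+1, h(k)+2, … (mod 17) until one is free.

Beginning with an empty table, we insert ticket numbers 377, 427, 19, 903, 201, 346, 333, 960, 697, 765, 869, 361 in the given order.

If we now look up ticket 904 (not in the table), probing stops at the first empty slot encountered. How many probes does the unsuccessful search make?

9

377: h=3 -> slot 3
427: h=2 -> slot 2
19: h=2, probe 2,3,4 -> slot 4
903: h=2, probe 2,3,4,5 -> slot 5
201: h=14 -> slot 14
346: h=6 -> slot 6
333: h=10 -> slot 10
960: h=8 -> slot 8
697: h=0 -> slot 0
765: h=0, probe 0,1 -> slot 1
869: h=2, probe 2,3,4,5,6,7 -> slot 7
361: h=4, probe 4,5,6,7,8,9 -> slot 9
Table: [697, 765, 427, 377, 19, 903, 346, 869, 960, 361, 333, ., ., ., 201, ., .]
Lookup 904: h=3, probe 3,4,5,6,7,8,9,10,11 → slot 11 empty, not found.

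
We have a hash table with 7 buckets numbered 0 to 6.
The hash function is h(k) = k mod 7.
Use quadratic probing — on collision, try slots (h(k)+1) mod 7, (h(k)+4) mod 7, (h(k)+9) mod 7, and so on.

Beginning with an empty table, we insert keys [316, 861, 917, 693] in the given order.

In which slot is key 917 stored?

316 hashes to 1; slot 1 is free → place at 1.
861 hashes to 0; slot 0 is free → place at 0.
917 hashes to 0; 0,1 taken → place at 4.
693 hashes to 0; 0,1,4 taken → place at 2.
Table: [861, 316, 693, ∅, 917, ∅, ∅]

4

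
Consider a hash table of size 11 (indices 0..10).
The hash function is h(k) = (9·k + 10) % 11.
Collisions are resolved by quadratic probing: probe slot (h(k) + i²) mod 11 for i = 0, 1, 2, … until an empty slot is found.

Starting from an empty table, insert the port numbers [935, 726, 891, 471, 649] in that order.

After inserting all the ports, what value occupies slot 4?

471

935 hashes to 10; slot 10 is free → place at 10.
726 hashes to 10; 10 taken → place at 0.
891 hashes to 10; 10,0 taken → place at 3.
471 hashes to 3; 3 taken → place at 4.
649 hashes to 10; 10,0,3 taken → place at 8.
Table: [726, —, —, 891, 471, —, —, —, 649, —, 935]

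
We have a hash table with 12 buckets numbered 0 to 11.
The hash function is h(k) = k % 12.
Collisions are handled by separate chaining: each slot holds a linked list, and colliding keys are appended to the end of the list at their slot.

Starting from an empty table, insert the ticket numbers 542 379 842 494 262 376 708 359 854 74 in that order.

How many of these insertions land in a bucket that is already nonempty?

4

Insert 542: h=2, bucket 2 empty -> new chain.
Insert 379: h=7, bucket 7 empty -> new chain.
Insert 842: h=2, bucket 2 nonempty -> append to chain.
Insert 494: h=2, bucket 2 nonempty -> append to chain.
Insert 262: h=10, bucket 10 empty -> new chain.
Insert 376: h=4, bucket 4 empty -> new chain.
Insert 708: h=0, bucket 0 empty -> new chain.
Insert 359: h=11, bucket 11 empty -> new chain.
Insert 854: h=2, bucket 2 nonempty -> append to chain.
Insert 74: h=2, bucket 2 nonempty -> append to chain.
Final buckets:
0: 708
1: -
2: 542 -> 842 -> 494 -> 854 -> 74
3: -
4: 376
5: -
6: -
7: 379
8: -
9: -
10: 262
11: 359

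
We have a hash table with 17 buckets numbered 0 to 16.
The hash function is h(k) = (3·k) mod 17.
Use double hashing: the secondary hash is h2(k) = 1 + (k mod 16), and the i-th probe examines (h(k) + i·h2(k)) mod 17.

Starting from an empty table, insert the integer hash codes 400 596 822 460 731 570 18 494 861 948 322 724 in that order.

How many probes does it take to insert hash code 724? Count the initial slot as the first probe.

400 hashes to 10; slot 10 is free -> place at 10.
596 hashes to 3; slot 3 is free -> place at 3.
822 hashes to 1; slot 1 is free -> place at 1.
460 hashes to 3, h2=13; 3 taken -> place at 16.
731 hashes to 0; slot 0 is free -> place at 0.
570 hashes to 10, h2=11; 10 taken -> place at 4.
18 hashes to 3, h2=3; 3 taken -> place at 6.
494 hashes to 3, h2=15; 3,1,16 taken -> place at 14.
861 hashes to 16, h2=14; 16 taken -> place at 13.
948 hashes to 5; slot 5 is free -> place at 5.
322 hashes to 14, h2=3; 14,0,3,6 taken -> place at 9.
724 hashes to 13, h2=5; 13,1,6 taken -> place at 11.
Table: [731, 822, ., 596, 570, 948, 18, ., ., 322, 400, 724, ., 861, 494, ., 460]

4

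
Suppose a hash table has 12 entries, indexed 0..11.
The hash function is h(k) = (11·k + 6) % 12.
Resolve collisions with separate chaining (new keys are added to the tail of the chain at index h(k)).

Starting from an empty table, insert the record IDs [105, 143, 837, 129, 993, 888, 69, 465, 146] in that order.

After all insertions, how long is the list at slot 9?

105 -> bucket 9
143 -> bucket 7
837 -> bucket 9 (collision)
129 -> bucket 9 (collision)
993 -> bucket 9 (collision)
888 -> bucket 6
69 -> bucket 9 (collision)
465 -> bucket 9 (collision)
146 -> bucket 4
Final buckets:
0: .
1: .
2: .
3: .
4: 146
5: .
6: 888
7: 143
8: .
9: 105 -> 837 -> 129 -> 993 -> 69 -> 465
10: .
11: .

6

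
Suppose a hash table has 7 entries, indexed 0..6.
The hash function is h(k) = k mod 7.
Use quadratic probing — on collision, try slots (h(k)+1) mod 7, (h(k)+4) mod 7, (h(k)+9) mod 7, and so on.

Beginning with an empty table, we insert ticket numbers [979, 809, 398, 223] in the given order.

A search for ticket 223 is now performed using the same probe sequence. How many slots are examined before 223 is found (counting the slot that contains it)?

Insert 979: h=6, slot 6 empty -> index 6.
Insert 809: h=4, slot 4 empty -> index 4.
Insert 398: h=6, slot 6 occupied -> index 0.
Insert 223: h=6, slots 6,0 occupied -> index 3.
Table: [398, —, —, 223, 809, —, 979]
Lookup 223: h=6, probe 6,0,3 → found at 3.

3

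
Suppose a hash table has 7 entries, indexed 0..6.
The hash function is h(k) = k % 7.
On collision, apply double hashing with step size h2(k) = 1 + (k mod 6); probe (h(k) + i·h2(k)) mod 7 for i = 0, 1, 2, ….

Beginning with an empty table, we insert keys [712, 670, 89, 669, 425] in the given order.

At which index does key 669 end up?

712: h=5 → slot 5
670: h=5, h2=5, probe 5,3 → slot 3
89: h=5, h2=6, probe 5,4 → slot 4
669: h=4, h2=4, probe 4,1 → slot 1
425: h=5, h2=6, probe 5,4,3,2 → slot 2
Table: [-, 669, 425, 670, 89, 712, -]

1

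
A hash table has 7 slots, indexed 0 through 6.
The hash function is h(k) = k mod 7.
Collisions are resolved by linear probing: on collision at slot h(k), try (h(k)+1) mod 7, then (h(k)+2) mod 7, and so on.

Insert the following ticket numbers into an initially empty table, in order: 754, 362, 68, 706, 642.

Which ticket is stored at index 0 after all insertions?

754 hashes to 5; slot 5 is free => place at 5.
362 hashes to 5; 5 taken => place at 6.
68 hashes to 5; 5,6 taken => place at 0.
706 hashes to 6; 6,0 taken => place at 1.
642 hashes to 5; 5,6,0,1 taken => place at 2.
Table: [68, 706, 642, —, —, 754, 362]

68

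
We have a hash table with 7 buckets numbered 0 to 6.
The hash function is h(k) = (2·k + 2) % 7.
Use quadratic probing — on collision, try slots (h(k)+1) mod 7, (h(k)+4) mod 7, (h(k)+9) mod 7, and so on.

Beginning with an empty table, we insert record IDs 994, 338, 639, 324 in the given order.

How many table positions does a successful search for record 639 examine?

994 hashes to 2; slot 2 is free -> place at 2.
338 hashes to 6; slot 6 is free -> place at 6.
639 hashes to 6; 6 taken -> place at 0.
324 hashes to 6; 6,0 taken -> place at 3.
Table: [639, -, 994, 324, -, -, 338]
Lookup 639: h=6, probe 6,0 → found at 0.

2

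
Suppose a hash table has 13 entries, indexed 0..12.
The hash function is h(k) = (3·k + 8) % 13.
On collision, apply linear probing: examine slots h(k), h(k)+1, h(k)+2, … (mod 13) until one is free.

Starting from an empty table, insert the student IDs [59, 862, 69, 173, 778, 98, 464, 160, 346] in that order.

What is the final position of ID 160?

11

59 hashes to 3; slot 3 is free → place at 3.
862 hashes to 7; slot 7 is free → place at 7.
69 hashes to 7; 7 taken → place at 8.
173 hashes to 7; 7,8 taken → place at 9.
778 hashes to 2; slot 2 is free → place at 2.
98 hashes to 3; 3 taken → place at 4.
464 hashes to 9; 9 taken → place at 10.
160 hashes to 7; 7,8,9,10 taken → place at 11.
346 hashes to 6; slot 6 is free → place at 6.
Table: [-, -, 778, 59, 98, -, 346, 862, 69, 173, 464, 160, -]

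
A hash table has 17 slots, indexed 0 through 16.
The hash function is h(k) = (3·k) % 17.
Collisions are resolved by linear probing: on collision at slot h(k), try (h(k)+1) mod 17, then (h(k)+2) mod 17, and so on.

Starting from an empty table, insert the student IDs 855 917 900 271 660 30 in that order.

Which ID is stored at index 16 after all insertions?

900

Insert 855: h=15, slot 15 empty -> index 15.
Insert 917: h=14, slot 14 empty -> index 14.
Insert 900: h=14, slots 14,15 occupied -> index 16.
Insert 271: h=14, slots 14,15,16 occupied -> index 0.
Insert 660: h=8, slot 8 empty -> index 8.
Insert 30: h=5, slot 5 empty -> index 5.
Table: [271, ., ., ., ., 30, ., ., 660, ., ., ., ., ., 917, 855, 900]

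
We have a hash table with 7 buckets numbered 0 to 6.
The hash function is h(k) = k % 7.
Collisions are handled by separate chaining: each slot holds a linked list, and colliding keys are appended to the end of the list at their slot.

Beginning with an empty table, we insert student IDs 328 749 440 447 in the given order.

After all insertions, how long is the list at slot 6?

Insert 328: h=6, bucket 6 empty → new chain.
Insert 749: h=0, bucket 0 empty → new chain.
Insert 440: h=6, bucket 6 nonempty → append to chain.
Insert 447: h=6, bucket 6 nonempty → append to chain.
Final buckets:
0: 749
1: ∅
2: ∅
3: ∅
4: ∅
5: ∅
6: 328 -> 440 -> 447

3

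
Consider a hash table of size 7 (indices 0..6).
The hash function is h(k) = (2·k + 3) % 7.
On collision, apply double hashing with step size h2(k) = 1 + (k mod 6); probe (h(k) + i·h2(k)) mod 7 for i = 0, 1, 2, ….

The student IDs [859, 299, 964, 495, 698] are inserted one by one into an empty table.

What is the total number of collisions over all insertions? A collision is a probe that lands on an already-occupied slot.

4

Insert 859: h=6, slot 6 empty => index 6.
Insert 299: h=6, h2=6, slot 6 occupied => index 5.
Insert 964: h=6, h2=5, slot 6 occupied => index 4.
Insert 495: h=6, h2=4, slot 6 occupied => index 3.
Insert 698: h=6, h2=3, slot 6 occupied => index 2.
Table: [., ., 698, 495, 964, 299, 859]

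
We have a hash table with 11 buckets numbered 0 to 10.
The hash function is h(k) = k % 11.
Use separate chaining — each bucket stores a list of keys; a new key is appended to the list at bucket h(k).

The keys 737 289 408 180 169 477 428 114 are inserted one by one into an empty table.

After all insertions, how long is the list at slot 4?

737 -> bucket 0
289 -> bucket 3
408 -> bucket 1
180 -> bucket 4
169 -> bucket 4 (collision)
477 -> bucket 4 (collision)
428 -> bucket 10
114 -> bucket 4 (collision)
Final buckets:
0: 737
1: 408
2: .
3: 289
4: 180 -> 169 -> 477 -> 114
5: .
6: .
7: .
8: .
9: .
10: 428

4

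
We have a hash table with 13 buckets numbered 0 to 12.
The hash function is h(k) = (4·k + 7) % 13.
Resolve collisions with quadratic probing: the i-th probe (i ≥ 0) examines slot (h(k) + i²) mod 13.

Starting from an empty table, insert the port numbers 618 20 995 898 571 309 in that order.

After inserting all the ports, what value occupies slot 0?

995

618: h=9 → slot 9
20: h=9, probe 9,10 → slot 10
995: h=9, probe 9,10,0 → slot 0
898: h=11 → slot 11
571: h=3 → slot 3
309: h=8 → slot 8
Table: [995, ∅, ∅, 571, ∅, ∅, ∅, ∅, 309, 618, 20, 898, ∅]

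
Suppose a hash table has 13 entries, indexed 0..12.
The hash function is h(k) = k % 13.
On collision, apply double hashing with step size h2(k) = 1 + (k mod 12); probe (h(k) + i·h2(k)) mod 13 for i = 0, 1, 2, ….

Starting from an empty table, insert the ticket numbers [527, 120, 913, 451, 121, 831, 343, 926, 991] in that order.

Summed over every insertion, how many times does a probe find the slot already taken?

527 hashes to 7; slot 7 is free → place at 7.
120 hashes to 3; slot 3 is free → place at 3.
913 hashes to 3, h2=2; 3 taken → place at 5.
451 hashes to 9; slot 9 is free → place at 9.
121 hashes to 4; slot 4 is free → place at 4.
831 hashes to 12; slot 12 is free → place at 12.
343 hashes to 5, h2=8; 5 taken → place at 0.
926 hashes to 3, h2=3; 3 taken → place at 6.
991 hashes to 3, h2=8; 3 taken → place at 11.
Table: [343, _, _, 120, 121, 913, 926, 527, _, 451, _, 991, 831]

4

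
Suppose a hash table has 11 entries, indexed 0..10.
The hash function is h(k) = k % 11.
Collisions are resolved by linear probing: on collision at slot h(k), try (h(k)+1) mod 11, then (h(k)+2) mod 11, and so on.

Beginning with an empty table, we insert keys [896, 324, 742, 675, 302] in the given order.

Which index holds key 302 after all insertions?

8

Insert 896: h=5, slot 5 empty => index 5.
Insert 324: h=5, slot 5 occupied => index 6.
Insert 742: h=5, slots 5,6 occupied => index 7.
Insert 675: h=4, slot 4 empty => index 4.
Insert 302: h=5, slots 5,6,7 occupied => index 8.
Table: [., ., ., ., 675, 896, 324, 742, 302, ., .]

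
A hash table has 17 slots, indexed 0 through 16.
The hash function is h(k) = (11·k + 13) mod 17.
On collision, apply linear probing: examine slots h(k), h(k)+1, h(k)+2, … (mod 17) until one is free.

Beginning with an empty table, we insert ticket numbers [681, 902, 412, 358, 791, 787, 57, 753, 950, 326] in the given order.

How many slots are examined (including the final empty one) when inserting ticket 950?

5

Insert 681: h=7, slot 7 empty -> index 7.
Insert 902: h=7, slot 7 occupied -> index 8.
Insert 412: h=6, slot 6 empty -> index 6.
Insert 358: h=7, slots 7,8 occupied -> index 9.
Insert 791: h=10, slot 10 empty -> index 10.
Insert 787: h=0, slot 0 empty -> index 0.
Insert 57: h=11, slot 11 empty -> index 11.
Insert 753: h=0, slot 0 occupied -> index 1.
Insert 950: h=8, slots 8,9,10,11 occupied -> index 12.
Insert 326: h=12, slot 12 occupied -> index 13.
Table: [787, 753, —, —, —, —, 412, 681, 902, 358, 791, 57, 950, 326, —, —, —]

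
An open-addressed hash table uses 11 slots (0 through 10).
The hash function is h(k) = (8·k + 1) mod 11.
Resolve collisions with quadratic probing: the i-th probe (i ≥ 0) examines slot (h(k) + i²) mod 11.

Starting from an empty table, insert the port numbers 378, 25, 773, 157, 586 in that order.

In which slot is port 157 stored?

7

Insert 378: h=0, slot 0 empty → index 0.
Insert 25: h=3, slot 3 empty → index 3.
Insert 773: h=3, slot 3 occupied → index 4.
Insert 157: h=3, slots 3,4 occupied → index 7.
Insert 586: h=3, slots 3,4,7 occupied → index 1.
Table: [378, 586, -, 25, 773, -, -, 157, -, -, -]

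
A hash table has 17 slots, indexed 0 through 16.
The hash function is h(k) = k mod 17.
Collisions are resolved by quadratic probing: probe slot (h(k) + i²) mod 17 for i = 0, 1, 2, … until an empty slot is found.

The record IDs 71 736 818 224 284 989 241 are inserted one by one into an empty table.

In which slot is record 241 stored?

11

71: h=3 → slot 3
736: h=5 → slot 5
818: h=2 → slot 2
224: h=3, probe 3,4 → slot 4
284: h=12 → slot 12
989: h=3, probe 3,4,7 → slot 7
241: h=3, probe 3,4,7,12,2,11 → slot 11
Table: [—, —, 818, 71, 224, 736, —, 989, —, —, —, 241, 284, —, —, —, —]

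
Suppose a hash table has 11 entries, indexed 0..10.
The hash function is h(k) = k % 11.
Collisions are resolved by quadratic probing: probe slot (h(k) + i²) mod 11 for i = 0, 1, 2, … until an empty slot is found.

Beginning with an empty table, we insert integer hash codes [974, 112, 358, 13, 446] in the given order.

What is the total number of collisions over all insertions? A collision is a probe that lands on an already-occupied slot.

4

974: h=6 -> slot 6
112: h=2 -> slot 2
358: h=6, probe 6,7 -> slot 7
13: h=2, probe 2,3 -> slot 3
446: h=6, probe 6,7,10 -> slot 10
Table: [_, _, 112, 13, _, _, 974, 358, _, _, 446]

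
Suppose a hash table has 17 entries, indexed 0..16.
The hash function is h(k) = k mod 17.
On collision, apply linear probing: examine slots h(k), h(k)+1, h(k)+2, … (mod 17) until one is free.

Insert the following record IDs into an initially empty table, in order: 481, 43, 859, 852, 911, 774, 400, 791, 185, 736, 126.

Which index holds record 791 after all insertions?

481: h=5 → slot 5
43: h=9 → slot 9
859: h=9, probe 9,10 → slot 10
852: h=2 → slot 2
911: h=10, probe 10,11 → slot 11
774: h=9, probe 9,10,11,12 → slot 12
400: h=9, probe 9,10,11,12,13 → slot 13
791: h=9, probe 9,10,11,12,13,14 → slot 14
185: h=15 → slot 15
736: h=5, probe 5,6 → slot 6
126: h=7 → slot 7
Table: [-, -, 852, -, -, 481, 736, 126, -, 43, 859, 911, 774, 400, 791, 185, -]

14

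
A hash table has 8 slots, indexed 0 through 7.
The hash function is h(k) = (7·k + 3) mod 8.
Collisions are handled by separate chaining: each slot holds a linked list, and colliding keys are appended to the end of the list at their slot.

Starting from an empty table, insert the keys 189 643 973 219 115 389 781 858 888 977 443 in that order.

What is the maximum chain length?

4

Insert 189: h=6, bucket 6 empty -> new chain.
Insert 643: h=0, bucket 0 empty -> new chain.
Insert 973: h=6, bucket 6 nonempty -> append to chain.
Insert 219: h=0, bucket 0 nonempty -> append to chain.
Insert 115: h=0, bucket 0 nonempty -> append to chain.
Insert 389: h=6, bucket 6 nonempty -> append to chain.
Insert 781: h=6, bucket 6 nonempty -> append to chain.
Insert 858: h=1, bucket 1 empty -> new chain.
Insert 888: h=3, bucket 3 empty -> new chain.
Insert 977: h=2, bucket 2 empty -> new chain.
Insert 443: h=0, bucket 0 nonempty -> append to chain.
Final buckets:
0: 643 -> 219 -> 115 -> 443
1: 858
2: 977
3: 888
4: -
5: -
6: 189 -> 973 -> 389 -> 781
7: -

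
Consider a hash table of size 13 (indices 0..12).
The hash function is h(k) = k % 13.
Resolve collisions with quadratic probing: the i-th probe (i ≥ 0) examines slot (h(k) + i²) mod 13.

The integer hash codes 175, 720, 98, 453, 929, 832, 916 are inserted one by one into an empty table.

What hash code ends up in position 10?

175: h=6 -> slot 6
720: h=5 -> slot 5
98: h=7 -> slot 7
453: h=11 -> slot 11
929: h=6, probe 6,7,10 -> slot 10
832: h=0 -> slot 0
916: h=6, probe 6,7,10,2 -> slot 2
Table: [832, _, 916, _, _, 720, 175, 98, _, _, 929, 453, _]

929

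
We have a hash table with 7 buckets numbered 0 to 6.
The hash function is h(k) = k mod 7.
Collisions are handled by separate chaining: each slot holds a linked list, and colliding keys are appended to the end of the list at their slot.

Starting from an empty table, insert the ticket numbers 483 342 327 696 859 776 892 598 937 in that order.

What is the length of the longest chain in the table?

3

Insert 483: h=0, bucket 0 empty -> new chain.
Insert 342: h=6, bucket 6 empty -> new chain.
Insert 327: h=5, bucket 5 empty -> new chain.
Insert 696: h=3, bucket 3 empty -> new chain.
Insert 859: h=5, bucket 5 nonempty -> append to chain.
Insert 776: h=6, bucket 6 nonempty -> append to chain.
Insert 892: h=3, bucket 3 nonempty -> append to chain.
Insert 598: h=3, bucket 3 nonempty -> append to chain.
Insert 937: h=6, bucket 6 nonempty -> append to chain.
Final buckets:
0: 483
1: -
2: -
3: 696 -> 892 -> 598
4: -
5: 327 -> 859
6: 342 -> 776 -> 937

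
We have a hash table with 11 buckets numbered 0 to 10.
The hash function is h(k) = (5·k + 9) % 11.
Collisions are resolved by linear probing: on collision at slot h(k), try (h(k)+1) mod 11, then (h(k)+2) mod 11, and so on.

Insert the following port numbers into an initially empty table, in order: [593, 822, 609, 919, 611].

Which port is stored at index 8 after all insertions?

593 hashes to 4; slot 4 is free => place at 4.
822 hashes to 5; slot 5 is free => place at 5.
609 hashes to 7; slot 7 is free => place at 7.
919 hashes to 6; slot 6 is free => place at 6.
611 hashes to 6; 6,7 taken => place at 8.
Table: [_, _, _, _, 593, 822, 919, 609, 611, _, _]

611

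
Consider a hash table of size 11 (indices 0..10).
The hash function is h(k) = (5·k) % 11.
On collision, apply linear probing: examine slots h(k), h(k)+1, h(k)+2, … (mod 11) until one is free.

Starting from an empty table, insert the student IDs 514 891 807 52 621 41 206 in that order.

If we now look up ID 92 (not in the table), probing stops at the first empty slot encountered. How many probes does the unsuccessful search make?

5

514: h=7 -> slot 7
891: h=0 -> slot 0
807: h=9 -> slot 9
52: h=7, probe 7,8 -> slot 8
621: h=3 -> slot 3
41: h=7, probe 7,8,9,10 -> slot 10
206: h=7, probe 7,8,9,10,0,1 -> slot 1
Table: [891, 206, —, 621, —, —, —, 514, 52, 807, 41]
Lookup 92: h=9, probe 9,10,0,1,2 → slot 2 empty, not found.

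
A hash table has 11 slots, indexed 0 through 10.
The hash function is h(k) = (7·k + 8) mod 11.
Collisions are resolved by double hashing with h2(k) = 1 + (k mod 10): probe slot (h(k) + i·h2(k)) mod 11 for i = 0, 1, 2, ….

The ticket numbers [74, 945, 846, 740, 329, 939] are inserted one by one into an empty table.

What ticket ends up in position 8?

846

74 hashes to 9; slot 9 is free → place at 9.
945 hashes to 1; slot 1 is free → place at 1.
846 hashes to 1, h2=7; 1 taken → place at 8.
740 hashes to 7; slot 7 is free → place at 7.
329 hashes to 1, h2=10; 1 taken → place at 0.
939 hashes to 3; slot 3 is free → place at 3.
Table: [329, 945, —, 939, —, —, —, 740, 846, 74, —]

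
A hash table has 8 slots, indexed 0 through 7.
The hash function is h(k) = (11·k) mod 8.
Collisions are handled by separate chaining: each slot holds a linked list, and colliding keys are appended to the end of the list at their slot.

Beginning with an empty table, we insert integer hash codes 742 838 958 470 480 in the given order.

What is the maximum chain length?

4

Insert 742: h=2, bucket 2 empty -> new chain.
Insert 838: h=2, bucket 2 nonempty -> append to chain.
Insert 958: h=2, bucket 2 nonempty -> append to chain.
Insert 470: h=2, bucket 2 nonempty -> append to chain.
Insert 480: h=0, bucket 0 empty -> new chain.
Final buckets:
0: 480
1: ∅
2: 742 -> 838 -> 958 -> 470
3: ∅
4: ∅
5: ∅
6: ∅
7: ∅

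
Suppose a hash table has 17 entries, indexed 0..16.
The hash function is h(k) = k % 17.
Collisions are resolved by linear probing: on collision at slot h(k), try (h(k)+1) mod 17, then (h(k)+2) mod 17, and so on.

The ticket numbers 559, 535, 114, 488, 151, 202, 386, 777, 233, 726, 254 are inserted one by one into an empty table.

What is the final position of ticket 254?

4

559: h=15 => slot 15
535: h=8 => slot 8
114: h=12 => slot 12
488: h=12, probe 12,13 => slot 13
151: h=15, probe 15,16 => slot 16
202: h=15, probe 15,16,0 => slot 0
386: h=12, probe 12,13,14 => slot 14
777: h=12, probe 12,13,14,15,16,0,1 => slot 1
233: h=12, probe 12,13,14,15,16,0,1,2 => slot 2
726: h=12, probe 12,13,14,15,16,0,1,2,3 => slot 3
254: h=16, probe 16,0,1,2,3,4 => slot 4
Table: [202, 777, 233, 726, 254, _, _, _, 535, _, _, _, 114, 488, 386, 559, 151]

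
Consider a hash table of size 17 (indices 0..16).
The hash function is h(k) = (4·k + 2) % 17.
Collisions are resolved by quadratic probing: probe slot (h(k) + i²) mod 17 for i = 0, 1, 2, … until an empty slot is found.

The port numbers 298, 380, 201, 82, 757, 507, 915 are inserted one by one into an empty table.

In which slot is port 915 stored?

298 hashes to 4; slot 4 is free → place at 4.
380 hashes to 9; slot 9 is free → place at 9.
201 hashes to 7; slot 7 is free → place at 7.
82 hashes to 7; 7 taken → place at 8.
757 hashes to 4; 4 taken → place at 5.
507 hashes to 7; 7,8 taken → place at 11.
915 hashes to 7; 7,8,11 taken → place at 16.
Table: [-, -, -, -, 298, 757, -, 201, 82, 380, -, 507, -, -, -, -, 915]

16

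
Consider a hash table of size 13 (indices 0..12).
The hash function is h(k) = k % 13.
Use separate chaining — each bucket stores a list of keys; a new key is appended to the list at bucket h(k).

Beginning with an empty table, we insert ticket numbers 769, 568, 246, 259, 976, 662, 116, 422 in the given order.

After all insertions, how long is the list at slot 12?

4

769 → bucket 2
568 → bucket 9
246 → bucket 12
259 → bucket 12 (collision)
976 → bucket 1
662 → bucket 12 (collision)
116 → bucket 12 (collision)
422 → bucket 6
Final buckets:
0: —
1: 976
2: 769
3: —
4: —
5: —
6: 422
7: —
8: —
9: 568
10: —
11: —
12: 246 -> 259 -> 662 -> 116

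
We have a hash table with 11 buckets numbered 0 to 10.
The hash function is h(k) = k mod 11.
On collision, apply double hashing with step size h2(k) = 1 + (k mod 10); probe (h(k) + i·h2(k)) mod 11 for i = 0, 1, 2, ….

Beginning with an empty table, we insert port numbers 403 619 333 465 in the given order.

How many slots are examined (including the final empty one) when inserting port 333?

403: h=7 → slot 7
619: h=3 → slot 3
333: h=3, h2=4, probe 3,7,0 → slot 0
465: h=3, h2=6, probe 3,9 → slot 9
Table: [333, ., ., 619, ., ., ., 403, ., 465, .]

3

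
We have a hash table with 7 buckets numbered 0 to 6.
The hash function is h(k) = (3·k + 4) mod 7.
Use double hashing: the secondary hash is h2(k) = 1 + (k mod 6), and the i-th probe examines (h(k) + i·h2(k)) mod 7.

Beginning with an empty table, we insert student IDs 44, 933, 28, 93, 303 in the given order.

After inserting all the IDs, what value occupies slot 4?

28

44 hashes to 3; slot 3 is free → place at 3.
933 hashes to 3, h2=4; 3 taken → place at 0.
28 hashes to 4; slot 4 is free → place at 4.
93 hashes to 3, h2=4; 3,0,4 taken → place at 1.
303 hashes to 3, h2=4; 3,0,4,1 taken → place at 5.
Table: [933, 93, —, 44, 28, 303, —]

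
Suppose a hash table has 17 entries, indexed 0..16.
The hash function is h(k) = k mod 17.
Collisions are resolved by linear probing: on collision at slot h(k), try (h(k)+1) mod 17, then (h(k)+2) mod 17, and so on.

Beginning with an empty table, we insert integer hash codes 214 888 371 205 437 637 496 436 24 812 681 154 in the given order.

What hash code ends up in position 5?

154

214 hashes to 10; slot 10 is free => place at 10.
888 hashes to 4; slot 4 is free => place at 4.
371 hashes to 14; slot 14 is free => place at 14.
205 hashes to 1; slot 1 is free => place at 1.
437 hashes to 12; slot 12 is free => place at 12.
637 hashes to 8; slot 8 is free => place at 8.
496 hashes to 3; slot 3 is free => place at 3.
436 hashes to 11; slot 11 is free => place at 11.
24 hashes to 7; slot 7 is free => place at 7.
812 hashes to 13; slot 13 is free => place at 13.
681 hashes to 1; 1 taken => place at 2.
154 hashes to 1; 1,2,3,4 taken => place at 5.
Table: [-, 205, 681, 496, 888, 154, -, 24, 637, -, 214, 436, 437, 812, 371, -, -]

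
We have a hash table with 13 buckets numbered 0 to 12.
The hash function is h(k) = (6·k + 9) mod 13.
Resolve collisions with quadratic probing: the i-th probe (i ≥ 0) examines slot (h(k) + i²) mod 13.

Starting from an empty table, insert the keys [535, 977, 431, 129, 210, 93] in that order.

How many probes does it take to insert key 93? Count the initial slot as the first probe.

5

535: h=8 => slot 8
977: h=8, probe 8,9 => slot 9
431: h=8, probe 8,9,12 => slot 12
129: h=3 => slot 3
210: h=8, probe 8,9,12,4 => slot 4
93: h=8, probe 8,9,12,4,11 => slot 11
Table: [_, _, _, 129, 210, _, _, _, 535, 977, _, 93, 431]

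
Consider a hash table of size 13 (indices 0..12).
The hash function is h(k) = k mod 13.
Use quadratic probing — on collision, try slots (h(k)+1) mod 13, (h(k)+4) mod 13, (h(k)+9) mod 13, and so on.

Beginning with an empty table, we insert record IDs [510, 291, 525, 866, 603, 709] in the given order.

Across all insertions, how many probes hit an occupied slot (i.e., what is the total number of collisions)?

3

510: h=3 => slot 3
291: h=5 => slot 5
525: h=5, probe 5,6 => slot 6
866: h=8 => slot 8
603: h=5, probe 5,6,9 => slot 9
709: h=7 => slot 7
Table: [∅, ∅, ∅, 510, ∅, 291, 525, 709, 866, 603, ∅, ∅, ∅]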